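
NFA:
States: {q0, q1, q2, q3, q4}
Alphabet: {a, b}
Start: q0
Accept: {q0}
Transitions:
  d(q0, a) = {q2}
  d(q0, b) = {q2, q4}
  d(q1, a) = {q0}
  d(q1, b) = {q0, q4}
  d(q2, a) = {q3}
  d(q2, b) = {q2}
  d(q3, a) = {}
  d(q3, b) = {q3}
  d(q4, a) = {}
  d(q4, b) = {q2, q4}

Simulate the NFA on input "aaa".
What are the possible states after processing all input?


Start: {q0}
  --a--> {q2}
  --a--> {q3}
  --a--> {}

{} (empty set, no valid transitions)


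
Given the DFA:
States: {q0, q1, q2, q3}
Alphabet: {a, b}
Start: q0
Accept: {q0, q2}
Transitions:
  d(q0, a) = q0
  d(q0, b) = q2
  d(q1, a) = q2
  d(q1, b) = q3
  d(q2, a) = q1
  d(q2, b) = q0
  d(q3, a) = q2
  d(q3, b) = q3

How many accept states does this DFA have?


Accept states listed: {q0, q2}
Counting: q0(1) q2(2)

2


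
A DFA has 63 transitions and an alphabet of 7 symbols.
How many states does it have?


Each state has exactly one transition per symbol.
states = transitions / |alphabet| = 63 / 7 = 9

9


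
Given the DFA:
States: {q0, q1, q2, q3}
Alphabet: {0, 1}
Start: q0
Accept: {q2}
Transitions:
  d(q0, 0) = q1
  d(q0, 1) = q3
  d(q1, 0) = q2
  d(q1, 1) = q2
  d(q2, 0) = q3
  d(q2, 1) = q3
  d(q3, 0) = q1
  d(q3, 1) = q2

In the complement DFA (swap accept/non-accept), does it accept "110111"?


Trace: q0 -> q3 -> q2 -> q3 -> q2 -> q3 -> q2
Final: q2
Original accept: {q2}
Complement: q2 is in original accept

No, complement rejects (original accepts)


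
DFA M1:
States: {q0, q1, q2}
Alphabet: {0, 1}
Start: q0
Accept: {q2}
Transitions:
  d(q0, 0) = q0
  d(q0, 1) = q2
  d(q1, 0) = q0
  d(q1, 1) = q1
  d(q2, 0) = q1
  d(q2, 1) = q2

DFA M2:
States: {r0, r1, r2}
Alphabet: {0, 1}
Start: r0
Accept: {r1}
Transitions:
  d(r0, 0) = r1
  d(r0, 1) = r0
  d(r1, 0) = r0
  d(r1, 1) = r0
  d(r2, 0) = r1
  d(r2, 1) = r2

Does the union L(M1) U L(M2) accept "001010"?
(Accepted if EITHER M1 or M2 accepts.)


M1: final=q0 accepted=False
M2: final=r1 accepted=True

Yes, union accepts


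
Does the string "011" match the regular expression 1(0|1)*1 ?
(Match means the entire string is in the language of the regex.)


|string| = 3; first = '0'; last = '1'

No, "011" does not match 1(0|1)*1


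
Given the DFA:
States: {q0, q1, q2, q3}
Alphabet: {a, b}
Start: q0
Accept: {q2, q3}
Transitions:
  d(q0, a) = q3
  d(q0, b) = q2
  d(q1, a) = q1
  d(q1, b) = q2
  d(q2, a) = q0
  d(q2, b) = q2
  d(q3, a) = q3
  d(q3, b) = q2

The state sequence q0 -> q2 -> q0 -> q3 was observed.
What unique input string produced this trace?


Trace back each transition to find the symbol:
  q0 --[b]--> q2
  q2 --[a]--> q0
  q0 --[a]--> q3

"baa"


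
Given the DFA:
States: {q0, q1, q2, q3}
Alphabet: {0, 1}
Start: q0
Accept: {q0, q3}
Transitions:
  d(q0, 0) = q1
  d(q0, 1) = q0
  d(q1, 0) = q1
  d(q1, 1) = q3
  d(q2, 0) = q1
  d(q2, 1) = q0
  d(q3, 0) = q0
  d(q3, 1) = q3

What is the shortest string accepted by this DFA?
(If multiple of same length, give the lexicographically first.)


BFS by string length (lex-first path to each state shown):
  len 0: q0<-""
Found accept state at length 0.

"" (empty string)


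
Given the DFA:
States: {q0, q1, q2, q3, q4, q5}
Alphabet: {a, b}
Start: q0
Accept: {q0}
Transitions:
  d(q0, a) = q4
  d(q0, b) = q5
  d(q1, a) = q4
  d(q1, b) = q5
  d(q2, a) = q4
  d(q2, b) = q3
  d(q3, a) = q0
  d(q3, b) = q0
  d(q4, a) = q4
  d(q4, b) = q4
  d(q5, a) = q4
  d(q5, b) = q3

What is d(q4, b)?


Looking up transition d(q4, b)

q4


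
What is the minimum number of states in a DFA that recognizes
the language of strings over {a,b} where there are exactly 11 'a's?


States: count = 0, 1, ..., 11 (that's 12 states), plus a dead state for count > 11.
Total: 12 + 1 = 13. Accept = count-11 state.

13


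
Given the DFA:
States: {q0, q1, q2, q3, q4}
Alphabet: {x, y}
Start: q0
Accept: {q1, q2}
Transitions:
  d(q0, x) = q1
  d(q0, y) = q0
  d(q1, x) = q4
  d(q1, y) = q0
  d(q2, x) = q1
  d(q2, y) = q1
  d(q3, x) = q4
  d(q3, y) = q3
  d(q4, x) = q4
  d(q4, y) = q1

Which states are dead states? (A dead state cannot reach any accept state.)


Forward reachability from each state:
  q0 -> reaches accept state q1 (live)
  q1 -> reaches accept state q1 (live)
  q2 -> reaches accept state q1 (live)
  q3 -> reaches accept state q1 (live)
  q4 -> reaches accept state q1 (live)

None (all states can reach an accept state)


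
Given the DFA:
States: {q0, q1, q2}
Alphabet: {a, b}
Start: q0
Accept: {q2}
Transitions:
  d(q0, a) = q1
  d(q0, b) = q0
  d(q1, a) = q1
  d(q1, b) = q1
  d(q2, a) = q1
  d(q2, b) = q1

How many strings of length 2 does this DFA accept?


Enumerating all length-2 strings:
  "aa" -> q1 [reject]
  "ab" -> q1 [reject]
  "ba" -> q1 [reject]
  "bb" -> q0 [reject]

0 out of 4


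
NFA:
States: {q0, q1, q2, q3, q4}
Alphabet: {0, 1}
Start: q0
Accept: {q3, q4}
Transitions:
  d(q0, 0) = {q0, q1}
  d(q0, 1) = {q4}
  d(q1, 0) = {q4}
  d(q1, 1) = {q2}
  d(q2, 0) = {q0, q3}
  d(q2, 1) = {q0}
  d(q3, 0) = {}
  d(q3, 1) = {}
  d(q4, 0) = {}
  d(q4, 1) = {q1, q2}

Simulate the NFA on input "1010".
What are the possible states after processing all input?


Start: {q0}
  --1--> {q4}
  --0--> {}
  --1--> {}
  --0--> {}

{} (empty set, no valid transitions)


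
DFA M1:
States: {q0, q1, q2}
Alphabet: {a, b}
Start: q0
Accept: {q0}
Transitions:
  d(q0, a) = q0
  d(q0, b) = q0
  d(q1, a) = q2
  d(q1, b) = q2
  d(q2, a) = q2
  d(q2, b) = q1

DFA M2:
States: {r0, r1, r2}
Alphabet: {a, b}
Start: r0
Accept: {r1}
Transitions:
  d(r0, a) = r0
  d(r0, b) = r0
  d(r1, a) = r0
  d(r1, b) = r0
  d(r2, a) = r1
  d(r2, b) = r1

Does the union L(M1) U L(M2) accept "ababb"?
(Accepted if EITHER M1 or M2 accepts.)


M1: final=q0 accepted=True
M2: final=r0 accepted=False

Yes, union accepts


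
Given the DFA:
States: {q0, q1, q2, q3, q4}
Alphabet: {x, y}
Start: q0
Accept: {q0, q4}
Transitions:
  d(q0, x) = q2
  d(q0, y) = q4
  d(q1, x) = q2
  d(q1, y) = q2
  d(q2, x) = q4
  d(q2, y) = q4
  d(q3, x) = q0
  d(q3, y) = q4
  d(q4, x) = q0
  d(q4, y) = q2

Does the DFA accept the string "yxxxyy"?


Trace: q0 -> q4 -> q0 -> q2 -> q4 -> q2 -> q4
Final state: q4
Accept states: {q0, q4}

Yes, accepted (final state q4 is an accept state)


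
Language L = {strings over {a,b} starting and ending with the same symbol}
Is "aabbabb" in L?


first = 'a', last = 'b'

No, "aabbabb" is not in L


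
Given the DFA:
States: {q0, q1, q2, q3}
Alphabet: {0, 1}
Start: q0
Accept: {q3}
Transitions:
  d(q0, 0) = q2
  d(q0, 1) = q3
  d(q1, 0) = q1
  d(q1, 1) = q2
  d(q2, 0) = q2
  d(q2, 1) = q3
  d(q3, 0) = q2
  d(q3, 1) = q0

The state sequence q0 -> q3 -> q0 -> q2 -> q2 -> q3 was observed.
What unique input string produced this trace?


Trace back each transition to find the symbol:
  q0 --[1]--> q3
  q3 --[1]--> q0
  q0 --[0]--> q2
  q2 --[0]--> q2
  q2 --[1]--> q3

"11001"


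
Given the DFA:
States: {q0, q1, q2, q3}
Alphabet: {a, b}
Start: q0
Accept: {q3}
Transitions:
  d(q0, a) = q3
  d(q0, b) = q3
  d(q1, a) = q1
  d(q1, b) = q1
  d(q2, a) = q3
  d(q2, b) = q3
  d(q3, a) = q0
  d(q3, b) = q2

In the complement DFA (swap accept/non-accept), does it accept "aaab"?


Trace: q0 -> q3 -> q0 -> q3 -> q2
Final: q2
Original accept: {q3}
Complement: q2 is not in original accept

Yes, complement accepts (original rejects)


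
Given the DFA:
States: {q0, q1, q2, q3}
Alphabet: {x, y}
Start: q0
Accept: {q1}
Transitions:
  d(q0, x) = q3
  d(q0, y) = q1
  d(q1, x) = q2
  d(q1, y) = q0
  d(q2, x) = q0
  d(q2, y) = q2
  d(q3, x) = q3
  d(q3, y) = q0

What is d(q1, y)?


Looking up transition d(q1, y)

q0


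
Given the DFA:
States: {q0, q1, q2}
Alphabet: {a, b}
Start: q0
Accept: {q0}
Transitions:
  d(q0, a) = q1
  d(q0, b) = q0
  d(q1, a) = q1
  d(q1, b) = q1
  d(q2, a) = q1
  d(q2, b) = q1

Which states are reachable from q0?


BFS from q0:
  layer 0: {q0}
  layer 1: {q1}

{q0, q1}


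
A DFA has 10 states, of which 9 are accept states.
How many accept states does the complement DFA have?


Complement swaps accept and non-accept states.
10 - 9 = 1

1


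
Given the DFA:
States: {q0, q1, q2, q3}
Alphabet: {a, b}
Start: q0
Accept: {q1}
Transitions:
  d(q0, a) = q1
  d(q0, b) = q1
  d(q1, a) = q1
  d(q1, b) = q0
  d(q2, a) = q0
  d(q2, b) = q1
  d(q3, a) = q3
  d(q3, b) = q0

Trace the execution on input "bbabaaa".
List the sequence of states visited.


Input: bbabaaa
d(q0, b) = q1
d(q1, b) = q0
d(q0, a) = q1
d(q1, b) = q0
d(q0, a) = q1
d(q1, a) = q1
d(q1, a) = q1


q0 -> q1 -> q0 -> q1 -> q0 -> q1 -> q1 -> q1


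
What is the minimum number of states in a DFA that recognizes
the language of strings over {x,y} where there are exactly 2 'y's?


States: count = 0, 1, ..., 2 (that's 3 states), plus a dead state for count > 2.
Total: 3 + 1 = 4. Accept = count-2 state.

4


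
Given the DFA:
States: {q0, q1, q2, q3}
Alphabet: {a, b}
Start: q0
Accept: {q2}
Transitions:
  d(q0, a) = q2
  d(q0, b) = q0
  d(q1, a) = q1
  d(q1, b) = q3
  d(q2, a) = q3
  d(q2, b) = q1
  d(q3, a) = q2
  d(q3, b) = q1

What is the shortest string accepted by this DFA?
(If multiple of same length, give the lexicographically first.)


BFS by string length (lex-first path to each state shown):
  len 0: q0<-""
  len 1: q0<-"b", q2<-"a"
Found accept state at length 1.

"a"


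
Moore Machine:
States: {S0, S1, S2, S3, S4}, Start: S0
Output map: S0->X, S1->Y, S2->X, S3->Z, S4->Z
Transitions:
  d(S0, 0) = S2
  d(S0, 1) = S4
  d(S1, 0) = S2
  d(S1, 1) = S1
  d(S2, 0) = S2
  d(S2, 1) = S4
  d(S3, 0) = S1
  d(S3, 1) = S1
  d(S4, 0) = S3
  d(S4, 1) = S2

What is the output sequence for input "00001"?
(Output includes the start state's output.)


Start: S0 (output X)
  --0--> S2 (output X)
  --0--> S2 (output X)
  --0--> S2 (output X)
  --0--> S2 (output X)
  --1--> S4 (output Z)

"XXXXXZ"


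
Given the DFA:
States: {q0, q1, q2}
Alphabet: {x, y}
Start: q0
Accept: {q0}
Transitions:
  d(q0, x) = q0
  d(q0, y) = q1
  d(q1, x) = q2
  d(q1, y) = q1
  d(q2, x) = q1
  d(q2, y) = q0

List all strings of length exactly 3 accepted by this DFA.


All strings of length 3: 8 total
Accepted: 2

"xxx", "yxy"


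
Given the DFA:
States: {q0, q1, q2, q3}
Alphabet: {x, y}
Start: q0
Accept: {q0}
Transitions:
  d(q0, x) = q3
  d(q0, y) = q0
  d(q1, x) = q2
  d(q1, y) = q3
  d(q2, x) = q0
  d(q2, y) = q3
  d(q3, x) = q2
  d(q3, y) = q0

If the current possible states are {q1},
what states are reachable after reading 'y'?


Apply transition on 'y' from each current state:
  d(q1, y) = q3

{q3}


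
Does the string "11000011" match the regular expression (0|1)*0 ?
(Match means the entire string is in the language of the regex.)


|string| = 8; first = '1'; last = '1'

No, "11000011" does not match (0|1)*0


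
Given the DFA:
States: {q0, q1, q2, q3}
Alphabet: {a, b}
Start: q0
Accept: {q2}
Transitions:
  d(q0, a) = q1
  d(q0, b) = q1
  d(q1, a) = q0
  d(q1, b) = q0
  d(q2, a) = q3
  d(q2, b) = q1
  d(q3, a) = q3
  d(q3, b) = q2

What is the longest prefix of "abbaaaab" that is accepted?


Run the DFA, marking each prefix where the state is accepting:
  "" -> q0 [reject]
  "a" -> q1 [reject]
  "ab" -> q0 [reject]
  "abb" -> q1 [reject]
  "abba" -> q0 [reject]
  "abbaa" -> q1 [reject]
  "abbaaa" -> q0 [reject]
  "abbaaaa" -> q1 [reject]
  "abbaaaab" -> q0 [reject]

No prefix is accepted


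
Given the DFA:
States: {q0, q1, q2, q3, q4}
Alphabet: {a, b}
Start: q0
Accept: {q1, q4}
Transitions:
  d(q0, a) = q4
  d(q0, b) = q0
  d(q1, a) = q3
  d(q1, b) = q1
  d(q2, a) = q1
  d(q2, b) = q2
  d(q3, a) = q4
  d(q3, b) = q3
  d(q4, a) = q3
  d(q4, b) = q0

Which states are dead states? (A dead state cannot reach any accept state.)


Forward reachability from each state:
  q0 -> reaches accept state q4 (live)
  q1 -> reaches accept state q1 (live)
  q2 -> reaches accept state q1 (live)
  q3 -> reaches accept state q4 (live)
  q4 -> reaches accept state q4 (live)

None (all states can reach an accept state)


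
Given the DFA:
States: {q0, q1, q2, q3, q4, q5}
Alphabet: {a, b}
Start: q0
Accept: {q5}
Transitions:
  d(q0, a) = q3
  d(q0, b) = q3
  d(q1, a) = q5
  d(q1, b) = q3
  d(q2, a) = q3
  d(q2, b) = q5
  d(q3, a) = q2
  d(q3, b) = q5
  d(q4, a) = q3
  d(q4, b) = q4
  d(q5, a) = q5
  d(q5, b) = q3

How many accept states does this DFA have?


Accept states listed: {q5}
Counting: q5(1)

1


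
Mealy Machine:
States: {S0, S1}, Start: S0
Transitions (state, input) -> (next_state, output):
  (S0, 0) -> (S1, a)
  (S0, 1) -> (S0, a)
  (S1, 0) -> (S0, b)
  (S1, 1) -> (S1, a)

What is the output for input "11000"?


Step-by-step:
  (S0, 1) -> (S0, a)
  (S0, 1) -> (S0, a)
  (S0, 0) -> (S1, a)
  (S1, 0) -> (S0, b)
  (S0, 0) -> (S1, a)

"aaaba"


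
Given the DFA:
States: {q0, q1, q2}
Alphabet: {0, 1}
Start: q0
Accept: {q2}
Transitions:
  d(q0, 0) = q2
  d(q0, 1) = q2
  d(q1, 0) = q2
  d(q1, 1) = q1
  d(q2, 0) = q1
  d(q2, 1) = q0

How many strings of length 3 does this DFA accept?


Enumerating all length-3 strings:
  "000" -> q2 [accept]
  "001" -> q1 [reject]
  "010" -> q2 [accept]
  "011" -> q2 [accept]
  "100" -> q2 [accept]
  "101" -> q1 [reject]
  "110" -> q2 [accept]
  "111" -> q2 [accept]

6 out of 8


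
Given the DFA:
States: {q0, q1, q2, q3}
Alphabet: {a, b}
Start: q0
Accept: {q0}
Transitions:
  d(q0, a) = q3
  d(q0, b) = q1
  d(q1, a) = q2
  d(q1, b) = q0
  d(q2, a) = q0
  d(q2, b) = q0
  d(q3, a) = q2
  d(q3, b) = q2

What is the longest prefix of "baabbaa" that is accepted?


Run the DFA, marking each prefix where the state is accepting:
  "" -> q0 [accept]
  "b" -> q1 [reject]
  "ba" -> q2 [reject]
  "baa" -> q0 [accept]
  "baab" -> q1 [reject]
  "baabb" -> q0 [accept]
  "baabba" -> q3 [reject]
  "baabbaa" -> q2 [reject]

"baabb"


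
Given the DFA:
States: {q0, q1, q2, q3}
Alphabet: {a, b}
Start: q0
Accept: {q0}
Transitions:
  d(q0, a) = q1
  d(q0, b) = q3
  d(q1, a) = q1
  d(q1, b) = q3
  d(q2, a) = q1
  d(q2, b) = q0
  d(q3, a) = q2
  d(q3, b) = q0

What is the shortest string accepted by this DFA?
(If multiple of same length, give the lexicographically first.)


BFS by string length (lex-first path to each state shown):
  len 0: q0<-""
Found accept state at length 0.

"" (empty string)


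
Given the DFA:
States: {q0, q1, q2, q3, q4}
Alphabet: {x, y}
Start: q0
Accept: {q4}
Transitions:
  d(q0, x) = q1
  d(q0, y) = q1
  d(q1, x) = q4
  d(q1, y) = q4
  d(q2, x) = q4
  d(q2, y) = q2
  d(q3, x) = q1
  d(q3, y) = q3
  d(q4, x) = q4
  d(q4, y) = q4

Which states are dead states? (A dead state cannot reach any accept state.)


Forward reachability from each state:
  q0 -> reaches accept state q4 (live)
  q1 -> reaches accept state q4 (live)
  q2 -> reaches accept state q4 (live)
  q3 -> reaches accept state q4 (live)
  q4 -> reaches accept state q4 (live)

None (all states can reach an accept state)


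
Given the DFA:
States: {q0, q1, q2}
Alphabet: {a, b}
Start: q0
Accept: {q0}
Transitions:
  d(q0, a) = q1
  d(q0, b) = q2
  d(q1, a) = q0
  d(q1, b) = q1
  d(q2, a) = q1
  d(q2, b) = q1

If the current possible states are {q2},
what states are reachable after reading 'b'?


Apply transition on 'b' from each current state:
  d(q2, b) = q1

{q1}


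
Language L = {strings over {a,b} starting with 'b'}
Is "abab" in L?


first symbol = 'a'

No, "abab" is not in L


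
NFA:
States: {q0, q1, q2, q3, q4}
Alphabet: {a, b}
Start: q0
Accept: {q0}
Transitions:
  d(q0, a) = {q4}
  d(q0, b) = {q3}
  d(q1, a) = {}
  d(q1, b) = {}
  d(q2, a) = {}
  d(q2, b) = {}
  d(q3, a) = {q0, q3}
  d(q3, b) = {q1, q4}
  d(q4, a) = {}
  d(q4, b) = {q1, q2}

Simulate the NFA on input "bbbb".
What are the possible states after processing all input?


Start: {q0}
  --b--> {q3}
  --b--> {q1, q4}
  --b--> {q1, q2}
  --b--> {}

{} (empty set, no valid transitions)


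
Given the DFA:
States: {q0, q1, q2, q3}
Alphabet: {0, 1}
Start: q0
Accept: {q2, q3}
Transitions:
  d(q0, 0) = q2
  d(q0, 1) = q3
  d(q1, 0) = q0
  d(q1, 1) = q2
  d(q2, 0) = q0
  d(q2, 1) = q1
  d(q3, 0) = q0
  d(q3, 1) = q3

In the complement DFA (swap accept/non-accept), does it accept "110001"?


Trace: q0 -> q3 -> q3 -> q0 -> q2 -> q0 -> q3
Final: q3
Original accept: {q2, q3}
Complement: q3 is in original accept

No, complement rejects (original accepts)


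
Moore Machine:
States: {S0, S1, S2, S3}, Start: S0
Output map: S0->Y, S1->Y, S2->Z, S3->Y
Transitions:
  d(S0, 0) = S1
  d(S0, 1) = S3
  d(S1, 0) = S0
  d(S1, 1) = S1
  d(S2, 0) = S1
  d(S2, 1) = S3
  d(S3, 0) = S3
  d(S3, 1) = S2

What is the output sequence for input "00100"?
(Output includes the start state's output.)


Start: S0 (output Y)
  --0--> S1 (output Y)
  --0--> S0 (output Y)
  --1--> S3 (output Y)
  --0--> S3 (output Y)
  --0--> S3 (output Y)

"YYYYYY"


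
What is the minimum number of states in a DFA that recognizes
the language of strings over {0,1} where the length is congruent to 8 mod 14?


States track (length) mod 14.
Need 14 states: one per remainder 0..13; accept = remainder 8.

14


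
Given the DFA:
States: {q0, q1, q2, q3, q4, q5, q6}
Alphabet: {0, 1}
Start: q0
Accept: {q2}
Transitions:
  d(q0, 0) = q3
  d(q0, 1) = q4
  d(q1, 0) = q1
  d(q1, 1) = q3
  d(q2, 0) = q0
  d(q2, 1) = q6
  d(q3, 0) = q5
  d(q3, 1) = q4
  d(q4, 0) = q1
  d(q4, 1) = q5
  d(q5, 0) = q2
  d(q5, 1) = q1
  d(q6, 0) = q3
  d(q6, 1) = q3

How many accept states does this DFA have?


Accept states listed: {q2}
Counting: q2(1)

1


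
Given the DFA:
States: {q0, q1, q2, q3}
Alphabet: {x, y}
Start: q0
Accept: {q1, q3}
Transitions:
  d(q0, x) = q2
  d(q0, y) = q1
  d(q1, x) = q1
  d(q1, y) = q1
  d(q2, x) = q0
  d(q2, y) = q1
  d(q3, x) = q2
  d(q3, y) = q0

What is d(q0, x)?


Looking up transition d(q0, x)

q2


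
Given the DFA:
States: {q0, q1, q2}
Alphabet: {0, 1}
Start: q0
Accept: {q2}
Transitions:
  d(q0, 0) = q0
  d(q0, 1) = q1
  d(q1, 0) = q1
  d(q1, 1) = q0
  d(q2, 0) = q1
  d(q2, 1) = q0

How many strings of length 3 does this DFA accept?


Enumerating all length-3 strings:
  "000" -> q0 [reject]
  "001" -> q1 [reject]
  "010" -> q1 [reject]
  "011" -> q0 [reject]
  "100" -> q1 [reject]
  "101" -> q0 [reject]
  "110" -> q0 [reject]
  "111" -> q1 [reject]

0 out of 8


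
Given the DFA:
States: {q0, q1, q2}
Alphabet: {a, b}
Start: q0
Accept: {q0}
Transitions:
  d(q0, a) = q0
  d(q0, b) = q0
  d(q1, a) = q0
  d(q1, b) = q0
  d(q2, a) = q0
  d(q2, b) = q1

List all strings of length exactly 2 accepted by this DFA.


All strings of length 2: 4 total
Accepted: 4

"aa", "ab", "ba", "bb"


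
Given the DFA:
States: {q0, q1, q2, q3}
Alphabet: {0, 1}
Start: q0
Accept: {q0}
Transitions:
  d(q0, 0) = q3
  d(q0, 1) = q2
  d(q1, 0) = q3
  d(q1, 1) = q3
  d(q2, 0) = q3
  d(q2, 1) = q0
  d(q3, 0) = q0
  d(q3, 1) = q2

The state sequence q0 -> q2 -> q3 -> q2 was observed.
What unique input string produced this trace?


Trace back each transition to find the symbol:
  q0 --[1]--> q2
  q2 --[0]--> q3
  q3 --[1]--> q2

"101"


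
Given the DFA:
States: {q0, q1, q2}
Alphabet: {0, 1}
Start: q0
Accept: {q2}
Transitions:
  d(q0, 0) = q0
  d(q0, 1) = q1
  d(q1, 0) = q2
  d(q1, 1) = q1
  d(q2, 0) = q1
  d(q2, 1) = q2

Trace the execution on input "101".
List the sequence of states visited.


Input: 101
d(q0, 1) = q1
d(q1, 0) = q2
d(q2, 1) = q2


q0 -> q1 -> q2 -> q2


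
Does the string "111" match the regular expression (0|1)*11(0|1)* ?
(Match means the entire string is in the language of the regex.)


|string| = 3; first = '1'; last = '1'

Yes, "111" matches (0|1)*11(0|1)*


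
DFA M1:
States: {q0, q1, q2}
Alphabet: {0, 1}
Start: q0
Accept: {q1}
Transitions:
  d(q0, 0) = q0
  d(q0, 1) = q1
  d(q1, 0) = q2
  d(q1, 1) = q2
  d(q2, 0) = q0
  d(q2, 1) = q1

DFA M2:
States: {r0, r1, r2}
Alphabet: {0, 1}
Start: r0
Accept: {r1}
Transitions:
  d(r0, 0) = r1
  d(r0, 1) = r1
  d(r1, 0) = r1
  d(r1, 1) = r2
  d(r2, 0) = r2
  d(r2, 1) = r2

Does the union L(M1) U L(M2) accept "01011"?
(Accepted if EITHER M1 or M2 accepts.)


M1: final=q2 accepted=False
M2: final=r2 accepted=False

No, union rejects (neither accepts)


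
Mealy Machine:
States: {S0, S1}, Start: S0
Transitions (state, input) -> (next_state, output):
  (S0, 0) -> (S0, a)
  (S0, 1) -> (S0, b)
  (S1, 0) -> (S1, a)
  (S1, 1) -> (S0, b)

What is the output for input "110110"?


Step-by-step:
  (S0, 1) -> (S0, b)
  (S0, 1) -> (S0, b)
  (S0, 0) -> (S0, a)
  (S0, 1) -> (S0, b)
  (S0, 1) -> (S0, b)
  (S0, 0) -> (S0, a)

"bbabba"


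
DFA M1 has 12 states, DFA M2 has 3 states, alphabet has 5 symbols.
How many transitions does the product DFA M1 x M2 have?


Product DFA has 12 * 3 = 36 states.
Each has 5 transitions: 36 * 5 = 180

180


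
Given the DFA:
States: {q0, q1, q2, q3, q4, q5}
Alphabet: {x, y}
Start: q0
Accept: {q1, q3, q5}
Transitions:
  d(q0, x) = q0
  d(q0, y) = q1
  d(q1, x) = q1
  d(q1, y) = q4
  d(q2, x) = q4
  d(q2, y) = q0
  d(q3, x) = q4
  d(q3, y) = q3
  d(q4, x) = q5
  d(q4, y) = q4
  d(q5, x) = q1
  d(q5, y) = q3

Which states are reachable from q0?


BFS from q0:
  layer 0: {q0}
  layer 1: {q1}
  layer 2: {q4}
  layer 3: {q5}
  layer 4: {q3}

{q0, q1, q3, q4, q5}


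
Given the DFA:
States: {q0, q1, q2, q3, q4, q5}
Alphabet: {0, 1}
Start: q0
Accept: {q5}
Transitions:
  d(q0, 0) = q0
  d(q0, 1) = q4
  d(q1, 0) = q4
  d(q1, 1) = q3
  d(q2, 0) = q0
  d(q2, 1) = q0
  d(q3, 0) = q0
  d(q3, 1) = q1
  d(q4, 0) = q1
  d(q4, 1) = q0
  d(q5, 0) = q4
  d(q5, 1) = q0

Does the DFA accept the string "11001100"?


Trace: q0 -> q4 -> q0 -> q0 -> q0 -> q4 -> q0 -> q0 -> q0
Final state: q0
Accept states: {q5}

No, rejected (final state q0 is not an accept state)


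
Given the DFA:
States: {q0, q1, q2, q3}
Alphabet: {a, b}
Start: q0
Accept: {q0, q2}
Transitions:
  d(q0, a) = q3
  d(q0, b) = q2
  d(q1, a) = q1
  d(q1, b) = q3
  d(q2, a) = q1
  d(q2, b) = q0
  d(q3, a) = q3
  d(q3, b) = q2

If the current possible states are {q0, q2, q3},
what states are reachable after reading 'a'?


Apply transition on 'a' from each current state:
  d(q0, a) = q3
  d(q2, a) = q1
  d(q3, a) = q3

{q1, q3}


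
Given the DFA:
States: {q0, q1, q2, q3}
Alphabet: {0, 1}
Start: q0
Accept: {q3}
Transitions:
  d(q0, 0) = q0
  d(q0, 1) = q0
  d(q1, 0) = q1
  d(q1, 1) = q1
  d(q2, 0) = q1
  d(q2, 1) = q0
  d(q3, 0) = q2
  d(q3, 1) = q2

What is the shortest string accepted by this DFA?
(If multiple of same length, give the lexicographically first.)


BFS by string length (lex-first path to each state shown):
  len 0: q0<-""
  len 1: q0<-"0"
  len 2: q0<-"00"
  len 3: q0<-"000"
  len 4: q0<-"0000"
  len 5: q0<-"00000"
  len 6: q0<-"000000"
  len 7: q0<-"0000000"
  len 8: q0<-"00000000"

No string accepted (empty language)


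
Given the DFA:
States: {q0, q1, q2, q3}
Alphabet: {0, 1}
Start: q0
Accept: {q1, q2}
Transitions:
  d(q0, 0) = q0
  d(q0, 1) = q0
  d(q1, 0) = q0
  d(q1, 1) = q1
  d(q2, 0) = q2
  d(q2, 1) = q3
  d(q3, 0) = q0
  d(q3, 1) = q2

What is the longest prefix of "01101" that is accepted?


Run the DFA, marking each prefix where the state is accepting:
  "" -> q0 [reject]
  "0" -> q0 [reject]
  "01" -> q0 [reject]
  "011" -> q0 [reject]
  "0110" -> q0 [reject]
  "01101" -> q0 [reject]

No prefix is accepted


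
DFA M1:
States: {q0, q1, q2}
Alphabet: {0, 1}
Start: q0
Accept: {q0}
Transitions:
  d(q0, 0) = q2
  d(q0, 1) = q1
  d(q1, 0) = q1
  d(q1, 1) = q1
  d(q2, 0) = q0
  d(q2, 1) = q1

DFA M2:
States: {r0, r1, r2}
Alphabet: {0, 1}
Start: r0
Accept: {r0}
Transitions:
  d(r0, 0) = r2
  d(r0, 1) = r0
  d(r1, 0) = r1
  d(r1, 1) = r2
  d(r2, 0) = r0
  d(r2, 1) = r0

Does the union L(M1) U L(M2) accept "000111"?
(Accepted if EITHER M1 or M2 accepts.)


M1: final=q1 accepted=False
M2: final=r0 accepted=True

Yes, union accepts


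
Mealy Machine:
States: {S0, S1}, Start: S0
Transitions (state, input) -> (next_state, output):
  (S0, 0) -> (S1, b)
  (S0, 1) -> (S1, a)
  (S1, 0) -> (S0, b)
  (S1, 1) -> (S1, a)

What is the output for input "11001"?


Step-by-step:
  (S0, 1) -> (S1, a)
  (S1, 1) -> (S1, a)
  (S1, 0) -> (S0, b)
  (S0, 0) -> (S1, b)
  (S1, 1) -> (S1, a)

"aabba"


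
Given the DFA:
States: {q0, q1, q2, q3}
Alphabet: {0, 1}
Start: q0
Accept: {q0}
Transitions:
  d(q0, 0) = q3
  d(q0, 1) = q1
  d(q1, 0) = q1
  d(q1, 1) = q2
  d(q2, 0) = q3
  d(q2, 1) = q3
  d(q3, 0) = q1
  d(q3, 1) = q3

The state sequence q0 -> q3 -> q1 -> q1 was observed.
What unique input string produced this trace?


Trace back each transition to find the symbol:
  q0 --[0]--> q3
  q3 --[0]--> q1
  q1 --[0]--> q1

"000"


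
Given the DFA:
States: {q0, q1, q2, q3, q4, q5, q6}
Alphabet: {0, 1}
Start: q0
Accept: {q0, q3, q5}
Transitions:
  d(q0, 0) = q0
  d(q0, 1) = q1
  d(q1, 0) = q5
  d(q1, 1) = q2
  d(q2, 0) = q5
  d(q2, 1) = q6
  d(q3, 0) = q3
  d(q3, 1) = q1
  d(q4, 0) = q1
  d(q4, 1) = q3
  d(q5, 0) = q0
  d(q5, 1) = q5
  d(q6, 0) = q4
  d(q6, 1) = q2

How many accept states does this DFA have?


Accept states listed: {q0, q3, q5}
Counting: q0(1) q3(2) q5(3)

3


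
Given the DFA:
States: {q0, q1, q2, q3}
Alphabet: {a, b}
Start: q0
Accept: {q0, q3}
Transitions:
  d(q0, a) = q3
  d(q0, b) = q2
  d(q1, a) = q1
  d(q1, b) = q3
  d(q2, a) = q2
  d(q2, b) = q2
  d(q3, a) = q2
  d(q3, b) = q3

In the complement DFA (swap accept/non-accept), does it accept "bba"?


Trace: q0 -> q2 -> q2 -> q2
Final: q2
Original accept: {q0, q3}
Complement: q2 is not in original accept

Yes, complement accepts (original rejects)


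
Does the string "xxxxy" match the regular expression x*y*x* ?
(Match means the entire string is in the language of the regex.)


|string| = 5; first = 'x'; last = 'y'

Yes, "xxxxy" matches x*y*x*


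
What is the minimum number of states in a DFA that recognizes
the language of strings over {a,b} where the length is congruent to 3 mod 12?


States track (length) mod 12.
Need 12 states: one per remainder 0..11; accept = remainder 3.

12


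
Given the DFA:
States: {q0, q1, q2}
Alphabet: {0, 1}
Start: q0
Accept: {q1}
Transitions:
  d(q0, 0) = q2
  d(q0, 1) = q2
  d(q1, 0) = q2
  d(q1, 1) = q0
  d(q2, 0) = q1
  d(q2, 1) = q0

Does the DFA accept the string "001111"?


Trace: q0 -> q2 -> q1 -> q0 -> q2 -> q0 -> q2
Final state: q2
Accept states: {q1}

No, rejected (final state q2 is not an accept state)


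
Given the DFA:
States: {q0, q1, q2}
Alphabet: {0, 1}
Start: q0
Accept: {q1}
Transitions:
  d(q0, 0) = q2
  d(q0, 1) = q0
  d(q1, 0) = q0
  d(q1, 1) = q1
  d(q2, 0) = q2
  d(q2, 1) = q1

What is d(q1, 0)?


Looking up transition d(q1, 0)

q0


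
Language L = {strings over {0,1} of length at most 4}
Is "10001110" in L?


length = 8

No, "10001110" is not in L


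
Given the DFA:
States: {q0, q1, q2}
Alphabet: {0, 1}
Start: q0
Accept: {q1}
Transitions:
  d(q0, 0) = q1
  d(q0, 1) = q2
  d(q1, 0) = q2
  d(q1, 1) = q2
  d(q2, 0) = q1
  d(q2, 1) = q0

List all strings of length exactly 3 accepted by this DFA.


All strings of length 3: 8 total
Accepted: 3

"000", "010", "110"


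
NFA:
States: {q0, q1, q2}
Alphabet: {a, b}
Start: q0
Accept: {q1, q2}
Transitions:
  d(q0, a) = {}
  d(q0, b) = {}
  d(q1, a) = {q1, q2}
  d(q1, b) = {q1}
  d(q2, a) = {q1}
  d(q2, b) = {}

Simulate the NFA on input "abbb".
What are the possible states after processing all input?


Start: {q0}
  --a--> {}
  --b--> {}
  --b--> {}
  --b--> {}

{} (empty set, no valid transitions)


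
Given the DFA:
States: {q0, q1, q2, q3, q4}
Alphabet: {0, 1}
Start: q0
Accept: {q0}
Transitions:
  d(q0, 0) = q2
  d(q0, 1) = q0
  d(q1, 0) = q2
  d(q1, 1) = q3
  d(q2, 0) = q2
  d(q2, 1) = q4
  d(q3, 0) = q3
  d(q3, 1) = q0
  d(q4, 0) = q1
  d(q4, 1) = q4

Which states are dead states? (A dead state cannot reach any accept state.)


Forward reachability from each state:
  q0 -> reaches accept state q0 (live)
  q1 -> reaches accept state q0 (live)
  q2 -> reaches accept state q0 (live)
  q3 -> reaches accept state q0 (live)
  q4 -> reaches accept state q0 (live)

None (all states can reach an accept state)


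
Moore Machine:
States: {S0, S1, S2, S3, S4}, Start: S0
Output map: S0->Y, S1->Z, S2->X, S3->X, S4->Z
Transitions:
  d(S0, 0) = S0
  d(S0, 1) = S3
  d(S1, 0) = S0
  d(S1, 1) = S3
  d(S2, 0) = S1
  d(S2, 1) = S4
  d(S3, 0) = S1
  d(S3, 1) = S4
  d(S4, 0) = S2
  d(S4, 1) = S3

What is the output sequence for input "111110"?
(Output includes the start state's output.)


Start: S0 (output Y)
  --1--> S3 (output X)
  --1--> S4 (output Z)
  --1--> S3 (output X)
  --1--> S4 (output Z)
  --1--> S3 (output X)
  --0--> S1 (output Z)

"YXZXZXZ"


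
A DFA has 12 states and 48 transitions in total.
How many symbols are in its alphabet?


Each state has exactly one transition per symbol.
|alphabet| = transitions / states = 48 / 12 = 4

4


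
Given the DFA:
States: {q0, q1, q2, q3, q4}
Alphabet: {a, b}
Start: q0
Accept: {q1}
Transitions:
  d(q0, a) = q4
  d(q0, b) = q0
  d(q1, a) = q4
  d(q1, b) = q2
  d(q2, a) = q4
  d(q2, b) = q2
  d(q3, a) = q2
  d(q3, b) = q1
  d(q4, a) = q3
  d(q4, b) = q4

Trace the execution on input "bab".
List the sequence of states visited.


Input: bab
d(q0, b) = q0
d(q0, a) = q4
d(q4, b) = q4


q0 -> q0 -> q4 -> q4


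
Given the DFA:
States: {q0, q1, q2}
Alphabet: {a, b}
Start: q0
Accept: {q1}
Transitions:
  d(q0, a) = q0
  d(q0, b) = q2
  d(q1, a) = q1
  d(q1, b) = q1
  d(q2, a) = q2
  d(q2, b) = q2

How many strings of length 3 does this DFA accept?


Enumerating all length-3 strings:
  "aaa" -> q0 [reject]
  "aab" -> q2 [reject]
  "aba" -> q2 [reject]
  "abb" -> q2 [reject]
  "baa" -> q2 [reject]
  "bab" -> q2 [reject]
  "bba" -> q2 [reject]
  "bbb" -> q2 [reject]

0 out of 8


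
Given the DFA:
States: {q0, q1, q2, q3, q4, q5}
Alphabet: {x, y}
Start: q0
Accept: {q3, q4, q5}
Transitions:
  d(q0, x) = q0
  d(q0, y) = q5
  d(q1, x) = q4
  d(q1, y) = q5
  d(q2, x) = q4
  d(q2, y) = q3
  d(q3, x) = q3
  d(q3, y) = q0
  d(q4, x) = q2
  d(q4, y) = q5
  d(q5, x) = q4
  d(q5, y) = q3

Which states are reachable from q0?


BFS from q0:
  layer 0: {q0}
  layer 1: {q5}
  layer 2: {q3, q4}
  layer 3: {q2}

{q0, q2, q3, q4, q5}


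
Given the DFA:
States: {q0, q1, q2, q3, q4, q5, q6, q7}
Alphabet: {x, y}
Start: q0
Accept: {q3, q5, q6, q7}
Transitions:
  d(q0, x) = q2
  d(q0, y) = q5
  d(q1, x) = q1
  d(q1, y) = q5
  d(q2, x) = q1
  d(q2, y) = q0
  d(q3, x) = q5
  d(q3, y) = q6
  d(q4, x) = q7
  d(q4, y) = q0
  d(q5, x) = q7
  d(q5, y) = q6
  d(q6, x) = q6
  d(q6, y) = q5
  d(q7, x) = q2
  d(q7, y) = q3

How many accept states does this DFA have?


Accept states listed: {q3, q5, q6, q7}
Counting: q3(1) q5(2) q6(3) q7(4)

4


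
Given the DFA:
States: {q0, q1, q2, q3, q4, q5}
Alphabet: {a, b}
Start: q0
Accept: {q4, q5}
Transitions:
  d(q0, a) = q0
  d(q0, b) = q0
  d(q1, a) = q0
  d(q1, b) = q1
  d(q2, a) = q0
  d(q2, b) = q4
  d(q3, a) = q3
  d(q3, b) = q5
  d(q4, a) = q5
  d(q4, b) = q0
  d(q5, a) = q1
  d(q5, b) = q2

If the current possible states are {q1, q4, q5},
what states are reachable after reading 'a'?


Apply transition on 'a' from each current state:
  d(q1, a) = q0
  d(q4, a) = q5
  d(q5, a) = q1

{q0, q1, q5}


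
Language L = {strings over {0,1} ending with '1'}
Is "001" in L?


last symbol = '1'

Yes, "001" is in L


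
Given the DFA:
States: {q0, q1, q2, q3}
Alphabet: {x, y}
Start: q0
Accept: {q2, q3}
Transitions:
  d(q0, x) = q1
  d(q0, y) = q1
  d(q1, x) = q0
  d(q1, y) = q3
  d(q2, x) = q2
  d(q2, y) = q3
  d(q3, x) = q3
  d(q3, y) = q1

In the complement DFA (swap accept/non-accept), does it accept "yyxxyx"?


Trace: q0 -> q1 -> q3 -> q3 -> q3 -> q1 -> q0
Final: q0
Original accept: {q2, q3}
Complement: q0 is not in original accept

Yes, complement accepts (original rejects)


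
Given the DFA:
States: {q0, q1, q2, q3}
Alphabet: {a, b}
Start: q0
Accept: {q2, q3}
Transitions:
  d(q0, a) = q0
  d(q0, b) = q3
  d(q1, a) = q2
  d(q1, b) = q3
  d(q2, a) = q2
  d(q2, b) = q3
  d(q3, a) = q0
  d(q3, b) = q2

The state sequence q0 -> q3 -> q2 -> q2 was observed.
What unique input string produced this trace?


Trace back each transition to find the symbol:
  q0 --[b]--> q3
  q3 --[b]--> q2
  q2 --[a]--> q2

"bba"


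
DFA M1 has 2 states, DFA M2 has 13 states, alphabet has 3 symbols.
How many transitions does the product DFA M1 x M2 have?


Product DFA has 2 * 13 = 26 states.
Each has 3 transitions: 26 * 3 = 78

78


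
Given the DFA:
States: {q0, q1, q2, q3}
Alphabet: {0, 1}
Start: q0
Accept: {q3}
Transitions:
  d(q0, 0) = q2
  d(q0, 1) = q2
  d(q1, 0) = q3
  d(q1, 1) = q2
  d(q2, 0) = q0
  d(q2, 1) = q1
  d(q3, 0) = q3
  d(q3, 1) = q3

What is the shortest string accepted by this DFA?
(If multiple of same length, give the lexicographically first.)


BFS by string length (lex-first path to each state shown):
  len 0: q0<-""
  len 1: q2<-"0"
  len 2: q0<-"00", q1<-"01"
  len 3: q2<-"000", q3<-"010"
Found accept state at length 3.

"010"


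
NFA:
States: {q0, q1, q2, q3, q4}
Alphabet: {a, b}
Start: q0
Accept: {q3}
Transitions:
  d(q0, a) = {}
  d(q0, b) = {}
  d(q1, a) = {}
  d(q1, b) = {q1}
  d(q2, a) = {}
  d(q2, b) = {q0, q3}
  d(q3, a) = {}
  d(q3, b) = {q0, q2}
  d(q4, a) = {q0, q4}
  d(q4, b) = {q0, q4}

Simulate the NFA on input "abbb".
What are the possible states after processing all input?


Start: {q0}
  --a--> {}
  --b--> {}
  --b--> {}
  --b--> {}

{} (empty set, no valid transitions)


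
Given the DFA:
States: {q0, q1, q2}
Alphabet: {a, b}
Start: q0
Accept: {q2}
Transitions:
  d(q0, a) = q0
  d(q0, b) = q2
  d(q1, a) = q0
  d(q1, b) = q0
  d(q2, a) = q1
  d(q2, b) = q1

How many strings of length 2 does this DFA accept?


Enumerating all length-2 strings:
  "aa" -> q0 [reject]
  "ab" -> q2 [accept]
  "ba" -> q1 [reject]
  "bb" -> q1 [reject]

1 out of 4


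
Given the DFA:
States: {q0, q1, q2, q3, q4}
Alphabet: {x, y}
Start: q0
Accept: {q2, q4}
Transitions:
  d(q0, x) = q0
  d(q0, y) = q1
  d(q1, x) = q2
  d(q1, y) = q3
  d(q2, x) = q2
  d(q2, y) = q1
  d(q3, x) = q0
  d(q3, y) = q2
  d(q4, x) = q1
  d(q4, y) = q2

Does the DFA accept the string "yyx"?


Trace: q0 -> q1 -> q3 -> q0
Final state: q0
Accept states: {q2, q4}

No, rejected (final state q0 is not an accept state)


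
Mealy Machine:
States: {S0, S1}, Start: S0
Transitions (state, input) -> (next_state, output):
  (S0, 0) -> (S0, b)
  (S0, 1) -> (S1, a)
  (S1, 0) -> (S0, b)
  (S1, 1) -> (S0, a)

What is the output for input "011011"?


Step-by-step:
  (S0, 0) -> (S0, b)
  (S0, 1) -> (S1, a)
  (S1, 1) -> (S0, a)
  (S0, 0) -> (S0, b)
  (S0, 1) -> (S1, a)
  (S1, 1) -> (S0, a)

"baabaa"


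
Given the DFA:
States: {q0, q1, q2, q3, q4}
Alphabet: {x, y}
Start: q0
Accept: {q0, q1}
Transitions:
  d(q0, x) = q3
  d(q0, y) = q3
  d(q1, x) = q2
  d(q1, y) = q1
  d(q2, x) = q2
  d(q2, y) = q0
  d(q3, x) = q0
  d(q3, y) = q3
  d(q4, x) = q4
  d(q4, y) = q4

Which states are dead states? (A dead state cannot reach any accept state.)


Forward reachability from each state:
  q0 -> reaches accept state q0 (live)
  q1 -> reaches accept state q0 (live)
  q2 -> reaches accept state q0 (live)
  q3 -> reaches accept state q0 (live)
  q4 -> reaches {q4}, no accept state (dead)

{q4}


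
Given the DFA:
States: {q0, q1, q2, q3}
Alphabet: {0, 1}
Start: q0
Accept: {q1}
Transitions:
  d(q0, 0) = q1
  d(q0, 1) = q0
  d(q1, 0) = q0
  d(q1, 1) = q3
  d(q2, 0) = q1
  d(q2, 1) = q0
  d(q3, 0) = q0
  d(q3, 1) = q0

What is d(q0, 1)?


Looking up transition d(q0, 1)

q0


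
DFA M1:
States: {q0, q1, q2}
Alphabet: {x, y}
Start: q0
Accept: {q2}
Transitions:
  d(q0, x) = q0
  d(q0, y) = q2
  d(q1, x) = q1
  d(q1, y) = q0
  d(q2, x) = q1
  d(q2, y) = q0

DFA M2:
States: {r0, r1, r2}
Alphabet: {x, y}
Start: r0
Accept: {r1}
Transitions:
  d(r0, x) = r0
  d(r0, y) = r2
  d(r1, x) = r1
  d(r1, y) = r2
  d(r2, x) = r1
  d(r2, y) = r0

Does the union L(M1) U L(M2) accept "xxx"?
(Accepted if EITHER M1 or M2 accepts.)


M1: final=q0 accepted=False
M2: final=r0 accepted=False

No, union rejects (neither accepts)


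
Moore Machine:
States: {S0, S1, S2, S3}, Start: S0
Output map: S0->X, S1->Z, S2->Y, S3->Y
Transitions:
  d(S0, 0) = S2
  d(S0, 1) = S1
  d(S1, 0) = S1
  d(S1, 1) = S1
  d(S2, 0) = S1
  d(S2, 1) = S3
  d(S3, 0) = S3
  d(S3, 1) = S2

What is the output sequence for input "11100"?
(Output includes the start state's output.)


Start: S0 (output X)
  --1--> S1 (output Z)
  --1--> S1 (output Z)
  --1--> S1 (output Z)
  --0--> S1 (output Z)
  --0--> S1 (output Z)

"XZZZZZ"


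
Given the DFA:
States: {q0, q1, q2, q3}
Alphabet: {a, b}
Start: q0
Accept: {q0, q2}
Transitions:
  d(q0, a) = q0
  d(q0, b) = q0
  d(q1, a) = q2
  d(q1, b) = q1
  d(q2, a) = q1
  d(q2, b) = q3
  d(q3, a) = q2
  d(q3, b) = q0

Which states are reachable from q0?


BFS from q0:
  layer 0: {q0}

{q0}


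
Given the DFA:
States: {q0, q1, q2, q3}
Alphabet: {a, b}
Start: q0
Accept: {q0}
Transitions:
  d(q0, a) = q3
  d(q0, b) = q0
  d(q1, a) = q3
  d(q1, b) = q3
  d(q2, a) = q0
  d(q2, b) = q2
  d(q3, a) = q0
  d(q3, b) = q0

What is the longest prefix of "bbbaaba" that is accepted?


Run the DFA, marking each prefix where the state is accepting:
  "" -> q0 [accept]
  "b" -> q0 [accept]
  "bb" -> q0 [accept]
  "bbb" -> q0 [accept]
  "bbba" -> q3 [reject]
  "bbbaa" -> q0 [accept]
  "bbbaab" -> q0 [accept]
  "bbbaaba" -> q3 [reject]

"bbbaab"


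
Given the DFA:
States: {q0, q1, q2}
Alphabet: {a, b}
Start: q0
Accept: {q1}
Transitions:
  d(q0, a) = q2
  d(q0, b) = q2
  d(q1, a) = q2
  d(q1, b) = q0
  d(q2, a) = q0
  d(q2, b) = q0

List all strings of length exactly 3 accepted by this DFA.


All strings of length 3: 8 total
Accepted: 0

None


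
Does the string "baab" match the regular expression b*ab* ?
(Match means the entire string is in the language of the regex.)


|string| = 4; first = 'b'; last = 'b'

No, "baab" does not match b*ab*


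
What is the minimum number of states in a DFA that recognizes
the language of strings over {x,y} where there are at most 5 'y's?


States: count = 0, 1, ..., 5 (all accepting; 6 states), plus a dead state for count > 5.
Total: 6 + 1 = 7.

7


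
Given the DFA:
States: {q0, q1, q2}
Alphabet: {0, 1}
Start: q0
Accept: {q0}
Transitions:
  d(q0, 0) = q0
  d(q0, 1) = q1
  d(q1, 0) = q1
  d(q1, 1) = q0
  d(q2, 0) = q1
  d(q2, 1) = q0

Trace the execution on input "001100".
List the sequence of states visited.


Input: 001100
d(q0, 0) = q0
d(q0, 0) = q0
d(q0, 1) = q1
d(q1, 1) = q0
d(q0, 0) = q0
d(q0, 0) = q0


q0 -> q0 -> q0 -> q1 -> q0 -> q0 -> q0


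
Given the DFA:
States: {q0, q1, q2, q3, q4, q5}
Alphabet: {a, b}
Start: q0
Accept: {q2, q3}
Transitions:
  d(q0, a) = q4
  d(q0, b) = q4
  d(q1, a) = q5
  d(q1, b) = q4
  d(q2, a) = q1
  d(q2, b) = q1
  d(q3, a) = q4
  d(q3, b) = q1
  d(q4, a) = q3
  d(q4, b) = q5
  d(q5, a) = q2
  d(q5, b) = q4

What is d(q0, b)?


Looking up transition d(q0, b)

q4


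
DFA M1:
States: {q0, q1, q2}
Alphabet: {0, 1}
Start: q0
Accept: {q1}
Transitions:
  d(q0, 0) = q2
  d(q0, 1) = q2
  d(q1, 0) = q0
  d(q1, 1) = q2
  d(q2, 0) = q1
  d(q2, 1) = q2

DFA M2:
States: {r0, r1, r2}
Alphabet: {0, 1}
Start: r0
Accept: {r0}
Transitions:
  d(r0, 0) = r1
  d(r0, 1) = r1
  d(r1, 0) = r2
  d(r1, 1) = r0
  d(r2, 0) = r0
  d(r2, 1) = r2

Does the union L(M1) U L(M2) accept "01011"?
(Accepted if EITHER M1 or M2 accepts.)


M1: final=q2 accepted=False
M2: final=r1 accepted=False

No, union rejects (neither accepts)


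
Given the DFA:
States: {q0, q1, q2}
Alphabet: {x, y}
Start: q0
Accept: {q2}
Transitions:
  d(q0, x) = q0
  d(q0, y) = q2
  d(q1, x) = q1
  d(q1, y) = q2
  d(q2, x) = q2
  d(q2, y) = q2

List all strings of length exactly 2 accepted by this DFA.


All strings of length 2: 4 total
Accepted: 3

"xy", "yx", "yy"


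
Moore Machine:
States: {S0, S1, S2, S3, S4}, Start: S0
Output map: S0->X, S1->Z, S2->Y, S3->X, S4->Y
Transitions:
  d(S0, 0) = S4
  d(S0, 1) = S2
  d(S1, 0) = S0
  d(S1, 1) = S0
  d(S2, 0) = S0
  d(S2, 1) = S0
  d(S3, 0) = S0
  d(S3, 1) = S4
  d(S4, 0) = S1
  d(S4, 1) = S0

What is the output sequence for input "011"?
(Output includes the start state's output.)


Start: S0 (output X)
  --0--> S4 (output Y)
  --1--> S0 (output X)
  --1--> S2 (output Y)

"XYXY"
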